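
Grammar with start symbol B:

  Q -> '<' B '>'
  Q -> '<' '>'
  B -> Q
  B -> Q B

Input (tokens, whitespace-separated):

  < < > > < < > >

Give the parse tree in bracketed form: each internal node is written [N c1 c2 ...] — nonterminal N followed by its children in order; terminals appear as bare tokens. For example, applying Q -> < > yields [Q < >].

B
Q B
< B > B
< Q > B
< < > > B
< < > > Q
< < > > < B >
< < > > < Q >
< < > > < < > >

[B [Q < [B [Q < >]] >] [B [Q < [B [Q < >]] >]]]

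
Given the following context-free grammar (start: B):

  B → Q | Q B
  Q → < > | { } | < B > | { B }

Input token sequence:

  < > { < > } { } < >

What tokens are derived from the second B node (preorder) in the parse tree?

[B [Q < >] [B [Q { [B [Q < >]] }] [B [Q { }] [B [Q < >]]]]]

{ < > } { } < >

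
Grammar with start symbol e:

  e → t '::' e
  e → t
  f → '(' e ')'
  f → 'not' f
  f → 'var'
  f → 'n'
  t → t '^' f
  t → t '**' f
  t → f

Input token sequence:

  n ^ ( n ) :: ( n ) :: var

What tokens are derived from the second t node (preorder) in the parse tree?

n

[e [t [t [f n]] ^ [f ( [e [t [f n]]] )]] :: [e [t [f ( [e [t [f n]]] )]] :: [e [t [f var]]]]]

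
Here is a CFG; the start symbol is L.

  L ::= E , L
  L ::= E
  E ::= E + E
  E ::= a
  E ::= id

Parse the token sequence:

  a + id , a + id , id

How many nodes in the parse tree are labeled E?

[L [E [E a] + [E id]] , [L [E [E a] + [E id]] , [L [E id]]]]

7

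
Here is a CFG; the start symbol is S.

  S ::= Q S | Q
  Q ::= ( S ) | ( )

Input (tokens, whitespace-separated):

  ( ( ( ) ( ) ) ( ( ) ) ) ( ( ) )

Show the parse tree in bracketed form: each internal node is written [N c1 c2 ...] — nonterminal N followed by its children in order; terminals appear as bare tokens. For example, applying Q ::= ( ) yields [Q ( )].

[S [Q ( [S [Q ( [S [Q ( )] [S [Q ( )]]] )] [S [Q ( [S [Q ( )]] )]]] )] [S [Q ( [S [Q ( )]] )]]]

S
Q S
( S ) S
( Q S ) S
( ( S ) S ) S
( ( Q S ) S ) S
( ( ( ) S ) S ) S
( ( ( ) Q ) S ) S
( ( ( ) ( ) ) S ) S
( ( ( ) ( ) ) Q ) S
( ( ( ) ( ) ) ( S ) ) S
( ( ( ) ( ) ) ( Q ) ) S
( ( ( ) ( ) ) ( ( ) ) ) S
( ( ( ) ( ) ) ( ( ) ) ) Q
( ( ( ) ( ) ) ( ( ) ) ) ( S )
( ( ( ) ( ) ) ( ( ) ) ) ( Q )
( ( ( ) ( ) ) ( ( ) ) ) ( ( ) )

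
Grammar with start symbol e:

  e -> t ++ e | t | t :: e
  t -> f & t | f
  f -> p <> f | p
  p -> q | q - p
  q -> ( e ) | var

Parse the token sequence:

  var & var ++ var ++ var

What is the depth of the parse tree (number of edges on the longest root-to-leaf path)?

[e [t [f [p [q var]]] & [t [f [p [q var]]]]] ++ [e [t [f [p [q var]]]] ++ [e [t [f [p [q var]]]]]]]

7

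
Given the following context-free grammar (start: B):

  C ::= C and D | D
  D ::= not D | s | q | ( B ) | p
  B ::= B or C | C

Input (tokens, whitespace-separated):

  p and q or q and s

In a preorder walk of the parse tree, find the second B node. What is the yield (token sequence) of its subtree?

p and q

[B [B [C [C [D p]] and [D q]]] or [C [C [D q]] and [D s]]]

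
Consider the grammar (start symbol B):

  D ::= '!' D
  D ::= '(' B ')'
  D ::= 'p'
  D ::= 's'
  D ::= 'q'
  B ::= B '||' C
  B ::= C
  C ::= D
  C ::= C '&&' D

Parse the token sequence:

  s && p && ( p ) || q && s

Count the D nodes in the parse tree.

6

[B [B [C [C [C [D s]] && [D p]] && [D ( [B [C [D p]]] )]]] || [C [C [D q]] && [D s]]]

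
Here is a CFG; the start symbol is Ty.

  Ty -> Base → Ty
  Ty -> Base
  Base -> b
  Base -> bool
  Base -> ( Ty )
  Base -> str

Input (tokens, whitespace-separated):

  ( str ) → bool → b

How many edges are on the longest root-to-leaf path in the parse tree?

4

[Ty [Base ( [Ty [Base str]] )] → [Ty [Base bool] → [Ty [Base b]]]]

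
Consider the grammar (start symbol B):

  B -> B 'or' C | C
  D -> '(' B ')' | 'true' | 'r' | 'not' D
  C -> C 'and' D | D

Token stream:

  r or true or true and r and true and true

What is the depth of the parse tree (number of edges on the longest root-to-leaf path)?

[B [B [B [C [D r]]] or [C [D true]]] or [C [C [C [C [D true]] and [D r]] and [D true]] and [D true]]]

6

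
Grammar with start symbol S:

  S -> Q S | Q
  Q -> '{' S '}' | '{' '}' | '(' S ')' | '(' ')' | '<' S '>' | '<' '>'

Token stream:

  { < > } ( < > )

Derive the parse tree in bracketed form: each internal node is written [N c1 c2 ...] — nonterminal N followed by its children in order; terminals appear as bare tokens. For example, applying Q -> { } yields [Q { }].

[S [Q { [S [Q < >]] }] [S [Q ( [S [Q < >]] )]]]

S
Q S
{ S } S
{ Q } S
{ < > } S
{ < > } Q
{ < > } ( S )
{ < > } ( Q )
{ < > } ( < > )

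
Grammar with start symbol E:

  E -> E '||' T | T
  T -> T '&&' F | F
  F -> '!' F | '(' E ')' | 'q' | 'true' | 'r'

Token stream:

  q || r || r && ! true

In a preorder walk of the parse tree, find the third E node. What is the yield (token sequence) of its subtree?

q

[E [E [E [T [F q]]] || [T [F r]]] || [T [T [F r]] && [F ! [F true]]]]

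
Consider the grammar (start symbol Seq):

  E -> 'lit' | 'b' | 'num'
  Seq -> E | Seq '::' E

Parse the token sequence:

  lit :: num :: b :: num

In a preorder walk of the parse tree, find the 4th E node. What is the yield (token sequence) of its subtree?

[Seq [Seq [Seq [Seq [E lit]] :: [E num]] :: [E b]] :: [E num]]

num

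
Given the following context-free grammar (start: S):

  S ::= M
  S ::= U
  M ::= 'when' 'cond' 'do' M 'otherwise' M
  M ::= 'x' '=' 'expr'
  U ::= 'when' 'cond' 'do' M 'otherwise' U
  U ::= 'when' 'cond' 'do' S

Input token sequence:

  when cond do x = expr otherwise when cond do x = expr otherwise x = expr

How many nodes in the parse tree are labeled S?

[S [M when cond do [M x = expr] otherwise [M when cond do [M x = expr] otherwise [M x = expr]]]]

1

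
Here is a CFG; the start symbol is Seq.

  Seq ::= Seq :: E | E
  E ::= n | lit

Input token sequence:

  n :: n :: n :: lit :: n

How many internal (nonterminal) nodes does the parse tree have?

10

[Seq [Seq [Seq [Seq [Seq [E n]] :: [E n]] :: [E n]] :: [E lit]] :: [E n]]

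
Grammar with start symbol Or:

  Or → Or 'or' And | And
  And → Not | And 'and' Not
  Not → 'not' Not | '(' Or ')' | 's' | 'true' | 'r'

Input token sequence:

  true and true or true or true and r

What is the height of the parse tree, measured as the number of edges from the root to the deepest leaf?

6

[Or [Or [Or [And [And [Not true]] and [Not true]]] or [And [Not true]]] or [And [And [Not true]] and [Not r]]]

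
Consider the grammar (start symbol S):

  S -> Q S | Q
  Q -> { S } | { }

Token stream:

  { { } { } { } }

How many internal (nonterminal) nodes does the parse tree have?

8

[S [Q { [S [Q { }] [S [Q { }] [S [Q { }]]]] }]]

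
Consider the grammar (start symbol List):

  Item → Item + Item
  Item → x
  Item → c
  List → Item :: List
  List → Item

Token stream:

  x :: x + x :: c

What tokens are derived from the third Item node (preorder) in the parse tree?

x

[List [Item x] :: [List [Item [Item x] + [Item x]] :: [List [Item c]]]]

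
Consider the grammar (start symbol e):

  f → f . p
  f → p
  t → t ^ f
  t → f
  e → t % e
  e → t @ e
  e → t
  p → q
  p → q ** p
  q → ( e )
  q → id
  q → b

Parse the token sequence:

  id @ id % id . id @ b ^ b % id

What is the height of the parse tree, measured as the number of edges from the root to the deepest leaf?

[e [t [f [p [q id]]]] @ [e [t [f [p [q id]]]] % [e [t [f [f [p [q id]]] . [p [q id]]]] @ [e [t [t [f [p [q b]]]] ^ [f [p [q b]]]] % [e [t [f [p [q id]]]]]]]]]

9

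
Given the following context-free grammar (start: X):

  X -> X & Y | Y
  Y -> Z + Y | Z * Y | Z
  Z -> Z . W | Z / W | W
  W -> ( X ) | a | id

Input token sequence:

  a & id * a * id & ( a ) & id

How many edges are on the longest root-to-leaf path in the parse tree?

9

[X [X [X [X [Y [Z [W a]]]] & [Y [Z [W id]] * [Y [Z [W a]] * [Y [Z [W id]]]]]] & [Y [Z [W ( [X [Y [Z [W a]]]] )]]]] & [Y [Z [W id]]]]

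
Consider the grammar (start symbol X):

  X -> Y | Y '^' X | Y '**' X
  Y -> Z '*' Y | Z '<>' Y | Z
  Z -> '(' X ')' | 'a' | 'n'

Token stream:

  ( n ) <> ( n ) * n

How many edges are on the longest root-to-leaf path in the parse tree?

7

[X [Y [Z ( [X [Y [Z n]]] )] <> [Y [Z ( [X [Y [Z n]]] )] * [Y [Z n]]]]]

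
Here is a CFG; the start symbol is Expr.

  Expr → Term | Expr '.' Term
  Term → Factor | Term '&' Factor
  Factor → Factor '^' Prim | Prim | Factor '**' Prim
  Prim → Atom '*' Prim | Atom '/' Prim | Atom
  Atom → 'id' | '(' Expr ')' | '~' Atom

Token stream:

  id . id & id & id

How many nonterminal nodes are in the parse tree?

[Expr [Expr [Term [Factor [Prim [Atom id]]]]] . [Term [Term [Term [Factor [Prim [Atom id]]]] & [Factor [Prim [Atom id]]]] & [Factor [Prim [Atom id]]]]]

18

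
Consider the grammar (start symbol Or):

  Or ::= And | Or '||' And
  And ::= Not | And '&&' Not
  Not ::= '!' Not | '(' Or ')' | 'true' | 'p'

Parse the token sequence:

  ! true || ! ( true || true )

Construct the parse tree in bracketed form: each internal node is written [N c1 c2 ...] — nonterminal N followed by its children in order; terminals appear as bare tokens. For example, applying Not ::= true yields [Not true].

Or
Or || And
And || And
Not || And
! Not || And
! true || And
! true || Not
! true || ! Not
! true || ! ( Or )
! true || ! ( Or || And )
! true || ! ( And || And )
! true || ! ( Not || And )
! true || ! ( true || And )
! true || ! ( true || Not )
! true || ! ( true || true )

[Or [Or [And [Not ! [Not true]]]] || [And [Not ! [Not ( [Or [Or [And [Not true]]] || [And [Not true]]] )]]]]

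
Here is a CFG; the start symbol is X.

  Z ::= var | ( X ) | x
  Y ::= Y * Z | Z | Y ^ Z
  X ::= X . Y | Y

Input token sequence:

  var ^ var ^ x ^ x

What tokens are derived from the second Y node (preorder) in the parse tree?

[X [Y [Y [Y [Y [Z var]] ^ [Z var]] ^ [Z x]] ^ [Z x]]]

var ^ var ^ x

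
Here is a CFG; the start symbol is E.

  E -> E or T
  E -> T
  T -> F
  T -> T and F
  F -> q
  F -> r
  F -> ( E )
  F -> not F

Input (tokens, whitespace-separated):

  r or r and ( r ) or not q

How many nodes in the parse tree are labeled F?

[E [E [E [T [F r]]] or [T [T [F r]] and [F ( [E [T [F r]]] )]]] or [T [F not [F q]]]]

6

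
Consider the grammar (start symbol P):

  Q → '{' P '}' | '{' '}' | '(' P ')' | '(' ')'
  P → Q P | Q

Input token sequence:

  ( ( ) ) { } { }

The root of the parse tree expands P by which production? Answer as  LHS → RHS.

[P [Q ( [P [Q ( )]] )] [P [Q { }] [P [Q { }]]]]

P → Q P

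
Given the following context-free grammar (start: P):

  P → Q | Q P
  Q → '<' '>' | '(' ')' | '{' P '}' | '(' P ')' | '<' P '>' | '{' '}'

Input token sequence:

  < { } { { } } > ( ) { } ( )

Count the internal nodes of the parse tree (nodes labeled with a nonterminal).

14

[P [Q < [P [Q { }] [P [Q { [P [Q { }]] }]]] >] [P [Q ( )] [P [Q { }] [P [Q ( )]]]]]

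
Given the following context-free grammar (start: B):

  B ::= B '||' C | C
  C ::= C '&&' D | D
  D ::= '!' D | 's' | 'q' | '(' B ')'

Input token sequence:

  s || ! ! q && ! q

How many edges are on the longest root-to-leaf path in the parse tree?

6

[B [B [C [D s]]] || [C [C [D ! [D ! [D q]]]] && [D ! [D q]]]]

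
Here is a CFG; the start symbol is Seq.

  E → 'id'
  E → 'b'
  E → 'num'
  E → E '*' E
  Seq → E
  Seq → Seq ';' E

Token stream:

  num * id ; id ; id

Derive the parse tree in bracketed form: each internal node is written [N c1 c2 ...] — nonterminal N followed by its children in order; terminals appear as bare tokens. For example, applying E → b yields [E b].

Seq
Seq ; E
Seq ; E ; E
E ; E ; E
E * E ; E ; E
num * E ; E ; E
num * id ; E ; E
num * id ; id ; E
num * id ; id ; id

[Seq [Seq [Seq [E [E num] * [E id]]] ; [E id]] ; [E id]]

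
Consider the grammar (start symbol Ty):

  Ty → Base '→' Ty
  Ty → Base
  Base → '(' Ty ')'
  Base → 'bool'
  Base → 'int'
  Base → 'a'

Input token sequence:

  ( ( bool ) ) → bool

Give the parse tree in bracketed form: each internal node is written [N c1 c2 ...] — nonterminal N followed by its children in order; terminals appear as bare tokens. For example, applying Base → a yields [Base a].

Ty
Base → Ty
( Ty ) → Ty
( Base ) → Ty
( ( Ty ) ) → Ty
( ( Base ) ) → Ty
( ( bool ) ) → Ty
( ( bool ) ) → Base
( ( bool ) ) → bool

[Ty [Base ( [Ty [Base ( [Ty [Base bool]] )]] )] → [Ty [Base bool]]]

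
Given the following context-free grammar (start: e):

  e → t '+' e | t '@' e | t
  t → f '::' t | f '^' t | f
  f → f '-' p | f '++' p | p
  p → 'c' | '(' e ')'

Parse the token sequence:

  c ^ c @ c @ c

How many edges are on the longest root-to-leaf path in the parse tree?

[e [t [f [p c]] ^ [t [f [p c]]]] @ [e [t [f [p c]]] @ [e [t [f [p c]]]]]]

6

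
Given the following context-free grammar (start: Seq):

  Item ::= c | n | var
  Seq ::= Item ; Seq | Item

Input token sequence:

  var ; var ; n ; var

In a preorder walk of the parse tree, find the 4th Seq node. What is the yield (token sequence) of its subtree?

[Seq [Item var] ; [Seq [Item var] ; [Seq [Item n] ; [Seq [Item var]]]]]

var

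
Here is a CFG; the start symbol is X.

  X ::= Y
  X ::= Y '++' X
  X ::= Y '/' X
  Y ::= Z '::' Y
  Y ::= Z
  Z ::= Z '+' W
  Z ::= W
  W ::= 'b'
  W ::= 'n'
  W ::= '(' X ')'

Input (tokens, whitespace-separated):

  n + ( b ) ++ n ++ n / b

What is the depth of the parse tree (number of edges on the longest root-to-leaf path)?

8

[X [Y [Z [Z [W n]] + [W ( [X [Y [Z [W b]]]] )]]] ++ [X [Y [Z [W n]]] ++ [X [Y [Z [W n]]] / [X [Y [Z [W b]]]]]]]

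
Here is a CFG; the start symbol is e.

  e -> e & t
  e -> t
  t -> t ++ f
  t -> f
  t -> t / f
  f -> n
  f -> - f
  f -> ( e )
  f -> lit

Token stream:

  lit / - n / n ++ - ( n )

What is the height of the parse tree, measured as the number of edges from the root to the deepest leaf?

[e [t [t [t [t [f lit]] / [f - [f n]]] / [f n]] ++ [f - [f ( [e [t [f n]]] )]]]]

7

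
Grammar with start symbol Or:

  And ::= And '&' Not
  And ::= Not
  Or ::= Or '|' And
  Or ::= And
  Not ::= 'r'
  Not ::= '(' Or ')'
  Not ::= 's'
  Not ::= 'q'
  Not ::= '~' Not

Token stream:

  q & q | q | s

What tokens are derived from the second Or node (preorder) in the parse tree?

[Or [Or [Or [And [And [Not q]] & [Not q]]] | [And [Not q]]] | [And [Not s]]]

q & q | q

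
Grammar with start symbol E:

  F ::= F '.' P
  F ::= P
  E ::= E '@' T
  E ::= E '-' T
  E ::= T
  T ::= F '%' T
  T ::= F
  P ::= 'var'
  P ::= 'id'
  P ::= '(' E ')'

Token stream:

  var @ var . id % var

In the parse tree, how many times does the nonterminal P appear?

4

[E [E [T [F [P var]]]] @ [T [F [F [P var]] . [P id]] % [T [F [P var]]]]]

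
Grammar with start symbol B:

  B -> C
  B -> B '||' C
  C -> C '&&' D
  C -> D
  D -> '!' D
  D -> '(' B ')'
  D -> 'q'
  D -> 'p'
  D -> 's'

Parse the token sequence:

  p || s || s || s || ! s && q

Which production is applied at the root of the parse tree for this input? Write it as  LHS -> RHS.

B -> B '||' C

[B [B [B [B [B [C [D p]]] || [C [D s]]] || [C [D s]]] || [C [D s]]] || [C [C [D ! [D s]]] && [D q]]]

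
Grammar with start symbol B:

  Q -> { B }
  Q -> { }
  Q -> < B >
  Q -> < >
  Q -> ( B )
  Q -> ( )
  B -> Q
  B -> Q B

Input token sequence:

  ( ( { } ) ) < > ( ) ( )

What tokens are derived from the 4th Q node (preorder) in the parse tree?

[B [Q ( [B [Q ( [B [Q { }]] )]] )] [B [Q < >] [B [Q ( )] [B [Q ( )]]]]]

< >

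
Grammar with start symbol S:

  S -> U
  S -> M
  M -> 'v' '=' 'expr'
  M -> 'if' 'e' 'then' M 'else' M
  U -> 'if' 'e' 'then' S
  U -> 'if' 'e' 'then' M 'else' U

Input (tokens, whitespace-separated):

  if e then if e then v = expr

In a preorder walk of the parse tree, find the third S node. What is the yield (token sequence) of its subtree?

v = expr

[S [U if e then [S [U if e then [S [M v = expr]]]]]]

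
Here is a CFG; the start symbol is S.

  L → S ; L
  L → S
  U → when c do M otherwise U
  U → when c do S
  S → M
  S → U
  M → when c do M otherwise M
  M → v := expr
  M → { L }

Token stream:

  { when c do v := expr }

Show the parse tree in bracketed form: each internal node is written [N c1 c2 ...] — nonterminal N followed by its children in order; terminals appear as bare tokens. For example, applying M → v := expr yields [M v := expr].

[S [M { [L [S [U when c do [S [M v := expr]]]]] }]]

S
M
{ L }
{ S }
{ U }
{ when c do S }
{ when c do M }
{ when c do v := expr }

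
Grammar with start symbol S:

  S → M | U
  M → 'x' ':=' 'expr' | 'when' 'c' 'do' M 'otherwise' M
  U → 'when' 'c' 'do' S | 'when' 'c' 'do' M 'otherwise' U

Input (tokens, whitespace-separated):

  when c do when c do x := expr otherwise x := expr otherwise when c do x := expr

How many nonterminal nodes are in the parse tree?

8

[S [U when c do [M when c do [M x := expr] otherwise [M x := expr]] otherwise [U when c do [S [M x := expr]]]]]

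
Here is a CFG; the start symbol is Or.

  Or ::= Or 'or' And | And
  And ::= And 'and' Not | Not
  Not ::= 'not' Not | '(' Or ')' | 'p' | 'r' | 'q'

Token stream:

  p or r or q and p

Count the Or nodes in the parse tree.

[Or [Or [Or [And [Not p]]] or [And [Not r]]] or [And [And [Not q]] and [Not p]]]

3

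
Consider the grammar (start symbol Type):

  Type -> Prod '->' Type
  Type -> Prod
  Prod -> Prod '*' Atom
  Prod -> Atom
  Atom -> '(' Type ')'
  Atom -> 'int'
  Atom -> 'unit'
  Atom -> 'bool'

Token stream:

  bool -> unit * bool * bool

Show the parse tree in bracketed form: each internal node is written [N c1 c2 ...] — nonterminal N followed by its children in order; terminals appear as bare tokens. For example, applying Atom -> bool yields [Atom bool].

[Type [Prod [Atom bool]] -> [Type [Prod [Prod [Prod [Atom unit]] * [Atom bool]] * [Atom bool]]]]

Type
Prod -> Type
Atom -> Type
bool -> Type
bool -> Prod
bool -> Prod * Atom
bool -> Prod * Atom * Atom
bool -> Atom * Atom * Atom
bool -> unit * Atom * Atom
bool -> unit * bool * Atom
bool -> unit * bool * bool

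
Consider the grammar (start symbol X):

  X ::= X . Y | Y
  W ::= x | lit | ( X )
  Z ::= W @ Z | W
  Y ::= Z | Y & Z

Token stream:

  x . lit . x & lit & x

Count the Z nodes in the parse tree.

[X [X [X [Y [Z [W x]]]] . [Y [Z [W lit]]]] . [Y [Y [Y [Z [W x]]] & [Z [W lit]]] & [Z [W x]]]]

5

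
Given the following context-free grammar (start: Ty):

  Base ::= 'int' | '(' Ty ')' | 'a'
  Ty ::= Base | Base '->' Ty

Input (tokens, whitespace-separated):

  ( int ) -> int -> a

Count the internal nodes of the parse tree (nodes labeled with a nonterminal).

[Ty [Base ( [Ty [Base int]] )] -> [Ty [Base int] -> [Ty [Base a]]]]

8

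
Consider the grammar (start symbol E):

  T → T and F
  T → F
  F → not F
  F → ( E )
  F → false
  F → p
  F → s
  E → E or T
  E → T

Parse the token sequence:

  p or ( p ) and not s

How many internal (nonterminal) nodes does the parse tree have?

[E [E [T [F p]]] or [T [T [F ( [E [T [F p]]] )]] and [F not [F s]]]]

12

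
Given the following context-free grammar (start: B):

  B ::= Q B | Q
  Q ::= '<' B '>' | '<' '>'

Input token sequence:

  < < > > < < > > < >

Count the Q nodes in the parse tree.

[B [Q < [B [Q < >]] >] [B [Q < [B [Q < >]] >] [B [Q < >]]]]

5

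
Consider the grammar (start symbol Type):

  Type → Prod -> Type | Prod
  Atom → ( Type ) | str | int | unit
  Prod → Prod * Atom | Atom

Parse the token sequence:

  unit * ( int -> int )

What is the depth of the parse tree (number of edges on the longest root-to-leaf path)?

[Type [Prod [Prod [Atom unit]] * [Atom ( [Type [Prod [Atom int]] -> [Type [Prod [Atom int]]]] )]]]

7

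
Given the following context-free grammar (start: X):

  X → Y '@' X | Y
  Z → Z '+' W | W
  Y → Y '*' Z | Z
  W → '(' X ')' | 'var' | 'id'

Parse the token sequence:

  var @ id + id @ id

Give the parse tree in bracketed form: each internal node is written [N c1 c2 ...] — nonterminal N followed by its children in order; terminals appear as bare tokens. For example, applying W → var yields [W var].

[X [Y [Z [W var]]] @ [X [Y [Z [Z [W id]] + [W id]]] @ [X [Y [Z [W id]]]]]]

X
Y @ X
Z @ X
W @ X
var @ X
var @ Y @ X
var @ Z @ X
var @ Z + W @ X
var @ W + W @ X
var @ id + W @ X
var @ id + id @ X
var @ id + id @ Y
var @ id + id @ Z
var @ id + id @ W
var @ id + id @ id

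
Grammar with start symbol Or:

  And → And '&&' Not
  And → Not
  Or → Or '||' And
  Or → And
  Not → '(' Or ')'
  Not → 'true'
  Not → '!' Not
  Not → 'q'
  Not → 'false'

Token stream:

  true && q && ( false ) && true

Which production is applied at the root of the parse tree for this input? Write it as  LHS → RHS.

[Or [And [And [And [And [Not true]] && [Not q]] && [Not ( [Or [And [Not false]]] )]] && [Not true]]]

Or → And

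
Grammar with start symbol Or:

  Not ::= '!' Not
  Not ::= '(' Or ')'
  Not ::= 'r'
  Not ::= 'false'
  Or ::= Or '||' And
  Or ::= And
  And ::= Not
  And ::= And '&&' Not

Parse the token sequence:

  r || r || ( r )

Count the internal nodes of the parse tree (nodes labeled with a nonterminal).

12

[Or [Or [Or [And [Not r]]] || [And [Not r]]] || [And [Not ( [Or [And [Not r]]] )]]]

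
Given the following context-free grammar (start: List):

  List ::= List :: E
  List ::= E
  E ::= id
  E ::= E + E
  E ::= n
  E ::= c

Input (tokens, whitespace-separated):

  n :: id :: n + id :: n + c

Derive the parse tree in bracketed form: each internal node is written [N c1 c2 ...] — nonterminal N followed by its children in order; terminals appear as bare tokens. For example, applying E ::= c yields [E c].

[List [List [List [List [E n]] :: [E id]] :: [E [E n] + [E id]]] :: [E [E n] + [E c]]]

List
List :: E
List :: E :: E
List :: E :: E :: E
E :: E :: E :: E
n :: E :: E :: E
n :: id :: E :: E
n :: id :: E + E :: E
n :: id :: n + E :: E
n :: id :: n + id :: E
n :: id :: n + id :: E + E
n :: id :: n + id :: n + E
n :: id :: n + id :: n + c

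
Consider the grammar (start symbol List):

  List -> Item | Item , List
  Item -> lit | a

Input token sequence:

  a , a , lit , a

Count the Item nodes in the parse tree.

4

[List [Item a] , [List [Item a] , [List [Item lit] , [List [Item a]]]]]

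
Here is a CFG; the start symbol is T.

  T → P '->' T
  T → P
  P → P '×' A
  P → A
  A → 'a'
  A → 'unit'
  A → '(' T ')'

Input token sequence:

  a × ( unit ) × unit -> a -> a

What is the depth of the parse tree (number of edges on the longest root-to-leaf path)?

[T [P [P [P [A a]] × [A ( [T [P [A unit]]] )]] × [A unit]] -> [T [P [A a]] -> [T [P [A a]]]]]

7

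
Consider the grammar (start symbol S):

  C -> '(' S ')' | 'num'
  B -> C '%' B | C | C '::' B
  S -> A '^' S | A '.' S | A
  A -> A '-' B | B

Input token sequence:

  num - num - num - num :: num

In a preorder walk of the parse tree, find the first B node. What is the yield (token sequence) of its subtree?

num

[S [A [A [A [A [B [C num]]] - [B [C num]]] - [B [C num]]] - [B [C num] :: [B [C num]]]]]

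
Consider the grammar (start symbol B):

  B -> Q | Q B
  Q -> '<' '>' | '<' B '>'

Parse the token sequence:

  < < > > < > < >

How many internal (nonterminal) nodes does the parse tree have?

[B [Q < [B [Q < >]] >] [B [Q < >] [B [Q < >]]]]

8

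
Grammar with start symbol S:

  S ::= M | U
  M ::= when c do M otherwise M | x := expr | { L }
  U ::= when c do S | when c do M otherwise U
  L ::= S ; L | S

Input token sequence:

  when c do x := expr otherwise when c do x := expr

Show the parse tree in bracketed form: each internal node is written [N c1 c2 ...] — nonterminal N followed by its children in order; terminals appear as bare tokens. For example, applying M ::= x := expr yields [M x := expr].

[S [U when c do [M x := expr] otherwise [U when c do [S [M x := expr]]]]]

S
U
when c do M otherwise U
when c do x := expr otherwise U
when c do x := expr otherwise when c do S
when c do x := expr otherwise when c do M
when c do x := expr otherwise when c do x := expr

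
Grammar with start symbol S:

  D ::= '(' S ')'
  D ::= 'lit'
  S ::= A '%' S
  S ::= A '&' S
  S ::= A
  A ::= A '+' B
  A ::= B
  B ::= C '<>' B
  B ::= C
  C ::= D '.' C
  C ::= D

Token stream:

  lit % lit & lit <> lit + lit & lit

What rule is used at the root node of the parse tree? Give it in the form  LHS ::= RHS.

S ::= A '%' S

[S [A [B [C [D lit]]]] % [S [A [B [C [D lit]]]] & [S [A [A [B [C [D lit]] <> [B [C [D lit]]]]] + [B [C [D lit]]]] & [S [A [B [C [D lit]]]]]]]]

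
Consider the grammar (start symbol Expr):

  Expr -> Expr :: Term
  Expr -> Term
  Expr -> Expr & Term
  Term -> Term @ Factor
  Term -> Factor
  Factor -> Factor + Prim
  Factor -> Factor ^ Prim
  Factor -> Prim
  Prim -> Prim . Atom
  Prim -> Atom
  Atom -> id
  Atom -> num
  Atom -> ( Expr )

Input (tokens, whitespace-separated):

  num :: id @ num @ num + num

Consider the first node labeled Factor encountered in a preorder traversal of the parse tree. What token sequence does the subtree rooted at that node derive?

num

[Expr [Expr [Term [Factor [Prim [Atom num]]]]] :: [Term [Term [Term [Factor [Prim [Atom id]]]] @ [Factor [Prim [Atom num]]]] @ [Factor [Factor [Prim [Atom num]]] + [Prim [Atom num]]]]]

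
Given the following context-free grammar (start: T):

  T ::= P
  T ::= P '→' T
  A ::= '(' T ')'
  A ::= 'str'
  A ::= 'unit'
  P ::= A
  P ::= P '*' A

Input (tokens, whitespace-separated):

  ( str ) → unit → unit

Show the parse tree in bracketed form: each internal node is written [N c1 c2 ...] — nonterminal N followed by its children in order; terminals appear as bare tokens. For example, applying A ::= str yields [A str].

[T [P [A ( [T [P [A str]]] )]] → [T [P [A unit]] → [T [P [A unit]]]]]

T
P → T
A → T
( T ) → T
( P ) → T
( A ) → T
( str ) → T
( str ) → P → T
( str ) → A → T
( str ) → unit → T
( str ) → unit → P
( str ) → unit → A
( str ) → unit → unit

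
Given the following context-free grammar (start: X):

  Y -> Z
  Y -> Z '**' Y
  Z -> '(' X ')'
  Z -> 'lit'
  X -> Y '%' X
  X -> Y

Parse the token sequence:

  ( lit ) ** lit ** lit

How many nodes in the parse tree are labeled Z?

[X [Y [Z ( [X [Y [Z lit]]] )] ** [Y [Z lit] ** [Y [Z lit]]]]]

4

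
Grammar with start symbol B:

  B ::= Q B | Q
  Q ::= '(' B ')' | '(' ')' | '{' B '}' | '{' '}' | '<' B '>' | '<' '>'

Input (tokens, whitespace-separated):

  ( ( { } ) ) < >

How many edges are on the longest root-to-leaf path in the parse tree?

[B [Q ( [B [Q ( [B [Q { }]] )]] )] [B [Q < >]]]

6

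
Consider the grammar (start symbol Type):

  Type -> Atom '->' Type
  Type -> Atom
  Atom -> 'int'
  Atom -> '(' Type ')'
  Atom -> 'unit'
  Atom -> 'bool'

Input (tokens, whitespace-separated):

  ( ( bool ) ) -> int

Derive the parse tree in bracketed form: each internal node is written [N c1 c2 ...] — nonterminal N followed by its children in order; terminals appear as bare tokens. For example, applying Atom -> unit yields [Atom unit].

[Type [Atom ( [Type [Atom ( [Type [Atom bool]] )]] )] -> [Type [Atom int]]]

Type
Atom -> Type
( Type ) -> Type
( Atom ) -> Type
( ( Type ) ) -> Type
( ( Atom ) ) -> Type
( ( bool ) ) -> Type
( ( bool ) ) -> Atom
( ( bool ) ) -> int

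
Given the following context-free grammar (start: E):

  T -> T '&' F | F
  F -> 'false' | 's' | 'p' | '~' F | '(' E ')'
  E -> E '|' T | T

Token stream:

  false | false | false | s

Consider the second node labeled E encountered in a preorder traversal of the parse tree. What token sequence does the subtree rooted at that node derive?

[E [E [E [E [T [F false]]] | [T [F false]]] | [T [F false]]] | [T [F s]]]

false | false | false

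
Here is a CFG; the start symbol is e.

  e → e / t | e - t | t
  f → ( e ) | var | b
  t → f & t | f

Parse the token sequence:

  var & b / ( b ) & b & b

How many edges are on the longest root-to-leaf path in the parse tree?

6

[e [e [t [f var] & [t [f b]]]] / [t [f ( [e [t [f b]]] )] & [t [f b] & [t [f b]]]]]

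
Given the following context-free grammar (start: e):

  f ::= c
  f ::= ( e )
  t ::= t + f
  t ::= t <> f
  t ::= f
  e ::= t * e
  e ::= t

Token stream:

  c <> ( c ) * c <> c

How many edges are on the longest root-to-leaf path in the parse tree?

6

[e [t [t [f c]] <> [f ( [e [t [f c]]] )]] * [e [t [t [f c]] <> [f c]]]]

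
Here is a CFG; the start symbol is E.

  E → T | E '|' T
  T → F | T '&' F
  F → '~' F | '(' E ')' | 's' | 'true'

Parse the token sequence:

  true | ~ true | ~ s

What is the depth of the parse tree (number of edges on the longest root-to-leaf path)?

5

[E [E [E [T [F true]]] | [T [F ~ [F true]]]] | [T [F ~ [F s]]]]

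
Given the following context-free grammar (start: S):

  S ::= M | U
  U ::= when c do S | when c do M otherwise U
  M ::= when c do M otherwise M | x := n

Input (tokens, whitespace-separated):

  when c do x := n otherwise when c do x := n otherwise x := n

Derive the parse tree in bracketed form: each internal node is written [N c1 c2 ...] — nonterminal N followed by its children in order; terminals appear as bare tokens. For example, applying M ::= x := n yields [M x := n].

[S [M when c do [M x := n] otherwise [M when c do [M x := n] otherwise [M x := n]]]]

S
M
when c do M otherwise M
when c do x := n otherwise M
when c do x := n otherwise when c do M otherwise M
when c do x := n otherwise when c do x := n otherwise M
when c do x := n otherwise when c do x := n otherwise x := n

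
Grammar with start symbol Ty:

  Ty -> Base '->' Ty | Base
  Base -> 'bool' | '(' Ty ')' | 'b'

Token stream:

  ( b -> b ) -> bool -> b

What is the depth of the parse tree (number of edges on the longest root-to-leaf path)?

5

[Ty [Base ( [Ty [Base b] -> [Ty [Base b]]] )] -> [Ty [Base bool] -> [Ty [Base b]]]]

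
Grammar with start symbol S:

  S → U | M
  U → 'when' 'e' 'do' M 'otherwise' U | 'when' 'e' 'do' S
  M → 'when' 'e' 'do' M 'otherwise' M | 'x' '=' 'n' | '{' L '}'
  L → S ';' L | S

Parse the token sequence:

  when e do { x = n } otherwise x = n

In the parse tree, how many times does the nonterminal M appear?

4

[S [M when e do [M { [L [S [M x = n]]] }] otherwise [M x = n]]]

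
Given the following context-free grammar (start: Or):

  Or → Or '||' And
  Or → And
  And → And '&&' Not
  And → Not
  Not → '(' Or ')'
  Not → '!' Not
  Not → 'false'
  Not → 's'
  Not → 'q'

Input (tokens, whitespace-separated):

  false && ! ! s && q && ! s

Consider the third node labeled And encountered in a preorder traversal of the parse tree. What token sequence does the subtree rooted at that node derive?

false && ! ! s

[Or [And [And [And [And [Not false]] && [Not ! [Not ! [Not s]]]] && [Not q]] && [Not ! [Not s]]]]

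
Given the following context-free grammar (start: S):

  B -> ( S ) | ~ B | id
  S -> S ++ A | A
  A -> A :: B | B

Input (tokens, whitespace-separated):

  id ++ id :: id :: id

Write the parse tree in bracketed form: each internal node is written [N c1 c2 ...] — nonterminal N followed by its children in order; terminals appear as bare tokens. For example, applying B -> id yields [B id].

S
S ++ A
A ++ A
B ++ A
id ++ A
id ++ A :: B
id ++ A :: B :: B
id ++ B :: B :: B
id ++ id :: B :: B
id ++ id :: id :: B
id ++ id :: id :: id

[S [S [A [B id]]] ++ [A [A [A [B id]] :: [B id]] :: [B id]]]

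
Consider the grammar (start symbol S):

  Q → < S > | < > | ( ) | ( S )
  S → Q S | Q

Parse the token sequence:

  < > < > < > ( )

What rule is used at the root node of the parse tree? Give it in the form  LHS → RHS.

S → Q S

[S [Q < >] [S [Q < >] [S [Q < >] [S [Q ( )]]]]]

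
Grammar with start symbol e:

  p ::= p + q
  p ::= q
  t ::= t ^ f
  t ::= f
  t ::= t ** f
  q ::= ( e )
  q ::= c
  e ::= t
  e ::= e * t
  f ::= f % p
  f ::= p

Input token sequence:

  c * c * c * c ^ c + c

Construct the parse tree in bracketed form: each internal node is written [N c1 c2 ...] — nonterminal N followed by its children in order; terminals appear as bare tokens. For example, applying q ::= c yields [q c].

[e [e [e [e [t [f [p [q c]]]]] * [t [f [p [q c]]]]] * [t [f [p [q c]]]]] * [t [t [f [p [q c]]]] ^ [f [p [p [q c]] + [q c]]]]]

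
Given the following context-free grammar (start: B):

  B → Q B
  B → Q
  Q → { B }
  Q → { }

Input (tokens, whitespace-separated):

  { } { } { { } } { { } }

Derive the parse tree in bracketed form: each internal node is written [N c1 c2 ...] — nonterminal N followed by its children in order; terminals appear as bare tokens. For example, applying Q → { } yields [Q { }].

[B [Q { }] [B [Q { }] [B [Q { [B [Q { }]] }] [B [Q { [B [Q { }]] }]]]]]

B
Q B
{ } B
{ } Q B
{ } { } B
{ } { } Q B
{ } { } { B } B
{ } { } { Q } B
{ } { } { { } } B
{ } { } { { } } Q
{ } { } { { } } { B }
{ } { } { { } } { Q }
{ } { } { { } } { { } }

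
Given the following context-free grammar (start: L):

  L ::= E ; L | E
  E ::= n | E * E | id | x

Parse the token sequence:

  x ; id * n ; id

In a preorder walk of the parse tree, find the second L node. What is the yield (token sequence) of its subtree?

id * n ; id

[L [E x] ; [L [E [E id] * [E n]] ; [L [E id]]]]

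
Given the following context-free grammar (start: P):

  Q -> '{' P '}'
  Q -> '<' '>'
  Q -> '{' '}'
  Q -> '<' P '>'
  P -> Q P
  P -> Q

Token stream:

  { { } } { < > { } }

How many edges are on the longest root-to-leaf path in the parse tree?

[P [Q { [P [Q { }]] }] [P [Q { [P [Q < >] [P [Q { }]]] }]]]

6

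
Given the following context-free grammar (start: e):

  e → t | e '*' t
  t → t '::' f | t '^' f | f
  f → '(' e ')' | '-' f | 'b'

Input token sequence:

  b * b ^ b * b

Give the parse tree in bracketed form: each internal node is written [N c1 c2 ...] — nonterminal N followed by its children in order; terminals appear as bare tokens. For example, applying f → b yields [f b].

e
e * t
e * t * t
t * t * t
f * t * t
b * t * t
b * t ^ f * t
b * f ^ f * t
b * b ^ f * t
b * b ^ b * t
b * b ^ b * f
b * b ^ b * b

[e [e [e [t [f b]]] * [t [t [f b]] ^ [f b]]] * [t [f b]]]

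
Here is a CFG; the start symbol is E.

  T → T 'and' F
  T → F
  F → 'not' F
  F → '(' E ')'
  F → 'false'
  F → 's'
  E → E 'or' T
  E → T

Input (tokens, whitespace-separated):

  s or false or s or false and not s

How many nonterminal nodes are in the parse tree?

15

[E [E [E [E [T [F s]]] or [T [F false]]] or [T [F s]]] or [T [T [F false]] and [F not [F s]]]]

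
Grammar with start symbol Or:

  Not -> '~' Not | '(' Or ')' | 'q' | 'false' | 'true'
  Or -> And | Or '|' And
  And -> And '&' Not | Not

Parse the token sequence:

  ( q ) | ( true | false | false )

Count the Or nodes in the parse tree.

[Or [Or [And [Not ( [Or [And [Not q]]] )]]] | [And [Not ( [Or [Or [Or [And [Not true]]] | [And [Not false]]] | [And [Not false]]] )]]]

6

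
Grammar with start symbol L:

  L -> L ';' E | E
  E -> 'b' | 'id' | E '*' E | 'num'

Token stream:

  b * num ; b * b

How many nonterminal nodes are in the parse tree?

8

[L [L [E [E b] * [E num]]] ; [E [E b] * [E b]]]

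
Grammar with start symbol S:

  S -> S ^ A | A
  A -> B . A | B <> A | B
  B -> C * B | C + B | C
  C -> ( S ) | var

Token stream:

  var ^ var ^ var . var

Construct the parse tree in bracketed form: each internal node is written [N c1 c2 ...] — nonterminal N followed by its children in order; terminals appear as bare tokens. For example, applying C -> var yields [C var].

S
S ^ A
S ^ A ^ A
A ^ A ^ A
B ^ A ^ A
C ^ A ^ A
var ^ A ^ A
var ^ B ^ A
var ^ C ^ A
var ^ var ^ A
var ^ var ^ B . A
var ^ var ^ C . A
var ^ var ^ var . A
var ^ var ^ var . B
var ^ var ^ var . C
var ^ var ^ var . var

[S [S [S [A [B [C var]]]] ^ [A [B [C var]]]] ^ [A [B [C var]] . [A [B [C var]]]]]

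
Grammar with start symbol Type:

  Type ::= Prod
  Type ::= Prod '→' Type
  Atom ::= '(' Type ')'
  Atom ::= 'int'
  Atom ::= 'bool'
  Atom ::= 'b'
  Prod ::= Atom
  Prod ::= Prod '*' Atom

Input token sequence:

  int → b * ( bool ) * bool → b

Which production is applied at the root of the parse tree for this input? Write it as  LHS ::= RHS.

[Type [Prod [Atom int]] → [Type [Prod [Prod [Prod [Atom b]] * [Atom ( [Type [Prod [Atom bool]]] )]] * [Atom bool]] → [Type [Prod [Atom b]]]]]

Type ::= Prod '→' Type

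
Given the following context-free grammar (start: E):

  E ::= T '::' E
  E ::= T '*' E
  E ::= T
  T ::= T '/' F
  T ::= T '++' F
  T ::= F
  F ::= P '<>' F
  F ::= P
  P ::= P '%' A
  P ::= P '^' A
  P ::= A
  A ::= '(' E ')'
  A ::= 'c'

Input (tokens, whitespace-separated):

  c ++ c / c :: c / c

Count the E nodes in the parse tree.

[E [T [T [T [F [P [A c]]]] ++ [F [P [A c]]]] / [F [P [A c]]]] :: [E [T [T [F [P [A c]]]] / [F [P [A c]]]]]]

2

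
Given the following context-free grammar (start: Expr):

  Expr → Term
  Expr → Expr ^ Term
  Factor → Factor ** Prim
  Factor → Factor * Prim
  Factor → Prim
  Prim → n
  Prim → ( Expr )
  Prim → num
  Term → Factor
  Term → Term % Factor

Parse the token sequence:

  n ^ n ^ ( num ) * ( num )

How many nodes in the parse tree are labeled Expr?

5

[Expr [Expr [Expr [Term [Factor [Prim n]]]] ^ [Term [Factor [Prim n]]]] ^ [Term [Factor [Factor [Prim ( [Expr [Term [Factor [Prim num]]]] )]] * [Prim ( [Expr [Term [Factor [Prim num]]]] )]]]]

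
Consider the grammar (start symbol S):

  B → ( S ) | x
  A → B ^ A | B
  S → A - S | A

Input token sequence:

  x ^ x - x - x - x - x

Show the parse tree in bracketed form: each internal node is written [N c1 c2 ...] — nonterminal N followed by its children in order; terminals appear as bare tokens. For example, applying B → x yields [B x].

S
A - S
B ^ A - S
x ^ A - S
x ^ B - S
x ^ x - S
x ^ x - A - S
x ^ x - B - S
x ^ x - x - S
x ^ x - x - A - S
x ^ x - x - B - S
x ^ x - x - x - S
x ^ x - x - x - A - S
x ^ x - x - x - B - S
x ^ x - x - x - x - S
x ^ x - x - x - x - A
x ^ x - x - x - x - B
x ^ x - x - x - x - x

[S [A [B x] ^ [A [B x]]] - [S [A [B x]] - [S [A [B x]] - [S [A [B x]] - [S [A [B x]]]]]]]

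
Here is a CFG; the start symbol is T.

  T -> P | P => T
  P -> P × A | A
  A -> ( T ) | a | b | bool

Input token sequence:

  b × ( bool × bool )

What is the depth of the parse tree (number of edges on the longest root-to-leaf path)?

[T [P [P [A b]] × [A ( [T [P [P [A bool]] × [A bool]]] )]]]

7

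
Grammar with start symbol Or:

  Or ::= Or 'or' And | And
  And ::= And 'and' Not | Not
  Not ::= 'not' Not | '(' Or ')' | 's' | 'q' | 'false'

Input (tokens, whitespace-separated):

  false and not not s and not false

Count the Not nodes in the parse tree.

[Or [And [And [And [Not false]] and [Not not [Not not [Not s]]]] and [Not not [Not false]]]]

6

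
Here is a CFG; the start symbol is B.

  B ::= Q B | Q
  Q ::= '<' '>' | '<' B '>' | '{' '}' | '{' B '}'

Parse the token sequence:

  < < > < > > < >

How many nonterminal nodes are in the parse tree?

8

[B [Q < [B [Q < >] [B [Q < >]]] >] [B [Q < >]]]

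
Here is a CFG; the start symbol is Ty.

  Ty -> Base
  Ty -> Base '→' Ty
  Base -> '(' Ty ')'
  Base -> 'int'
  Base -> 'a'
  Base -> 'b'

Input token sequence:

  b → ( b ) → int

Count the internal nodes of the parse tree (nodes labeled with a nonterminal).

[Ty [Base b] → [Ty [Base ( [Ty [Base b]] )] → [Ty [Base int]]]]

8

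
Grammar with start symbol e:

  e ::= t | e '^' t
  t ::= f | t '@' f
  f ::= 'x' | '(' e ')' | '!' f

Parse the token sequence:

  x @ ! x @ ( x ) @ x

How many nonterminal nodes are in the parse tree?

13

[e [t [t [t [t [f x]] @ [f ! [f x]]] @ [f ( [e [t [f x]]] )]] @ [f x]]]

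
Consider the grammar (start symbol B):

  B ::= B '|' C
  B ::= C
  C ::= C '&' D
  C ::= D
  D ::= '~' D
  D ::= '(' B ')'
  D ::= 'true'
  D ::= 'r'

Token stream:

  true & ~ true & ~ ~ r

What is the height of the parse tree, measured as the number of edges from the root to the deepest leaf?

5

[B [C [C [C [D true]] & [D ~ [D true]]] & [D ~ [D ~ [D r]]]]]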